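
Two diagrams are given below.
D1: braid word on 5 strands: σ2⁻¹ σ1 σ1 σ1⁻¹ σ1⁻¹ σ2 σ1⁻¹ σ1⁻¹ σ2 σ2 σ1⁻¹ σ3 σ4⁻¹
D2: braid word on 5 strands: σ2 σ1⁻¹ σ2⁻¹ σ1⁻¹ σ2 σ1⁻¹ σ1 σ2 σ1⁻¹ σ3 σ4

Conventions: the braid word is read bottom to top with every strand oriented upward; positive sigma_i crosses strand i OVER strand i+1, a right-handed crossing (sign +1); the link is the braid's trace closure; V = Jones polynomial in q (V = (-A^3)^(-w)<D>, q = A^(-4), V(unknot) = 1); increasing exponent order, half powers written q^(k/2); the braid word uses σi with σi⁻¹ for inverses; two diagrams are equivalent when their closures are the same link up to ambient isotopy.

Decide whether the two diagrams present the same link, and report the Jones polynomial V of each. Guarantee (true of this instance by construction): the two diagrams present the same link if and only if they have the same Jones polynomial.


equivalent: no
V(D1) = q^(-7/2) - q^(-5/2) + q^(-3/2) - 2q^(-1/2) - q^(3/2)  (w -1, c 13, <D> = A^-9 + 2A^-1 - A^3 + A^7 - A^11)
D2 (bracket A^5 + A^13; 11 crossings at w = +1): V = -q^(-5/2) - q^(-1/2)
why: comparing 2 Jones polynomials yields 2 groups


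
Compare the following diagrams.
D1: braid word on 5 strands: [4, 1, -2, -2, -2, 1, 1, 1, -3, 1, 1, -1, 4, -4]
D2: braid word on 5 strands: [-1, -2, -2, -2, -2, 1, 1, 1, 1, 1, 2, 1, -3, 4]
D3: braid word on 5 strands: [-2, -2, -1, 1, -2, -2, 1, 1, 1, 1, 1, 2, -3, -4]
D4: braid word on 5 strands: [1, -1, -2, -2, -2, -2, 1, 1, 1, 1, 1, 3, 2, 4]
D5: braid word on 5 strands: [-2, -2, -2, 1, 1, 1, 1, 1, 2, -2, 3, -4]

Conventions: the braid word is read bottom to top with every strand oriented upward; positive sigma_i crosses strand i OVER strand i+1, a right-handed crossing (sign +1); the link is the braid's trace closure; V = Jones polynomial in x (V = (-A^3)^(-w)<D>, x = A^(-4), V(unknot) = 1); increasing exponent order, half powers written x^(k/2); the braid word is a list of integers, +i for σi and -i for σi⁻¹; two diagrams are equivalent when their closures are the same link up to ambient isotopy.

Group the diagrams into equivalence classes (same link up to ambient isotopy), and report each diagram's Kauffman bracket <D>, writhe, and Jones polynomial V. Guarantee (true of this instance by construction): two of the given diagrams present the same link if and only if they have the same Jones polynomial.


equivalence classes: {D1, D2, D3, D4, D5}
D1 (bracket -A^-18 + A^-14 - 2A^-10 + 3A^-6 - 2A^-2 + 3A^2 - A^6 + A^10 - A^14; 14 crossings at w = +2): V = -x^-2 + x^-1 - 1 + 3x - 2x^2 + 3x^3 - 2x^4 + x^5 - x^6
V(D2) = -x^-2 + x^-1 - 1 + 3x - 2x^2 + 3x^3 - 2x^4 + x^5 - x^6  [14 crossings, <D> = -A^-18 + A^-14 - 2A^-10 + 3A^-6 - 2A^-2 + 3A^2 - A^6 + A^10 - A^14, w = +2]
V(D3) = -x^-2 + x^-1 - 1 + 3x - 2x^2 + 3x^3 - 2x^4 + x^5 - x^6  (w 0, c 14, <D> = -A^-24 + A^-20 - 2A^-16 + 3A^-12 - 2A^-8 + 3A^-4 - 1 + A^4 - A^8)
D4 (bracket -A^-12 + A^-8 - 2A^-4 + 3 - 2A^4 + 3A^8 - A^12 + A^16 - A^20; 14 crossings at w = +4): V = -x^-2 + x^-1 - 1 + 3x - 2x^2 + 3x^3 - 2x^4 + x^5 - x^6
V(D5) = -x^-2 + x^-1 - 1 + 3x - 2x^2 + 3x^3 - 2x^4 + x^5 - x^6  (w +2, c 12, <D> = -A^-18 + A^-14 - 2A^-10 + 3A^-6 - 2A^-2 + 3A^2 - A^6 + A^10 - A^14)
key observation: all 5 diagrams share one V(x), hence one class


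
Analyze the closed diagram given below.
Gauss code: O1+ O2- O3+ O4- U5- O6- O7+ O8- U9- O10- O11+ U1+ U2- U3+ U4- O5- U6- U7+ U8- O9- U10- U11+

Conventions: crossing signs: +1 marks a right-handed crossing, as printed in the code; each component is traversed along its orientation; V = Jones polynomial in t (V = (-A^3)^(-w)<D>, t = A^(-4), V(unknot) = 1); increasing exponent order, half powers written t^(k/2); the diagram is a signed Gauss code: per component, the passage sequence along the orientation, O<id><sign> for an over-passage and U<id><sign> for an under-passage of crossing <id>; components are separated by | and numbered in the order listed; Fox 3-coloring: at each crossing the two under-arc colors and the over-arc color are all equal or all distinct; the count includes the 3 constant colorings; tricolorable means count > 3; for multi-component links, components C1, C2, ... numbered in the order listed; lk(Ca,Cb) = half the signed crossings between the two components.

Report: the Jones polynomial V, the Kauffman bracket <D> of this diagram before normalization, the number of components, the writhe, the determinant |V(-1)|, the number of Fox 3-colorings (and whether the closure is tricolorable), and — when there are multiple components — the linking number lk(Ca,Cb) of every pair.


Jones polynomial: V(t) = -t^-4 + t^-3 + t^-1
<D> = -A^-5 - A^3 + A^7; writhe -3
components 1, writhe -3 (11 crossings)
3-colorings: 9 of 3^11, det 3 — tricolorable
note: V spans 3 powers of t: at least 3 crossings in any diagram


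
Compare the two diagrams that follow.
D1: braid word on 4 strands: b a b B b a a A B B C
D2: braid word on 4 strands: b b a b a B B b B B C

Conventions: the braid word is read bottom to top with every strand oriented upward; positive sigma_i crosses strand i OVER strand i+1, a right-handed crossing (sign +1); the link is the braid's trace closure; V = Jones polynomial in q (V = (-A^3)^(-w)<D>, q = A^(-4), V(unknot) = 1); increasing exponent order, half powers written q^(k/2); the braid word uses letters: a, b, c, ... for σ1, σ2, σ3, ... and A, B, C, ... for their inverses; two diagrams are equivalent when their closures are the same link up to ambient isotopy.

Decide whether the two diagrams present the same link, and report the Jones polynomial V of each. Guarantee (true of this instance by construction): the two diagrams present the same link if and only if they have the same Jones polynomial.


equivalent: yes
V(D1) = 1  (w +1, c 11, <D> = -A^3)
V(D2) = 1  (w +1, c 11, <D> = -A^3)
why: Markov moves rewrite D1 (11 crossings) into D2 (11)


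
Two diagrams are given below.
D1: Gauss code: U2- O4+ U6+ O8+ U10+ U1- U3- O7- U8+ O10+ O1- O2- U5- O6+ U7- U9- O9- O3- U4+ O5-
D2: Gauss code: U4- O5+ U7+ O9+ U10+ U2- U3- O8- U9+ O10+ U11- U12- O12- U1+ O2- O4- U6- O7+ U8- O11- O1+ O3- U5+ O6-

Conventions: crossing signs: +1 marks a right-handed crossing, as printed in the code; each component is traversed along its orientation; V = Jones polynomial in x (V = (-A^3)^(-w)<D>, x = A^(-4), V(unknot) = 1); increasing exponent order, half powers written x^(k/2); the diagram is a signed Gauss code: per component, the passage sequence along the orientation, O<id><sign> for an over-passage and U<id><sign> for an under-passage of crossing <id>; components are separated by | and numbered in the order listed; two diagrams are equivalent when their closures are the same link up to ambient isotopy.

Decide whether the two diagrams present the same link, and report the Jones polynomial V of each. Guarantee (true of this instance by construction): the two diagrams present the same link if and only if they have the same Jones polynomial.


equivalent: yes
D1 (bracket -A^-18 + 3A^-14 - 3A^-10 + 4A^-6 - 4A^-2 + 3A^2 - 2A^6 + A^10; 10 crossings at w = -2): V = x^-4 - 2x^-3 + 3x^-2 - 4x^-1 + 4 - 3x + 3x^2 - x^3
V(D2) = x^-4 - 2x^-3 + 3x^-2 - 4x^-1 + 4 - 3x + 3x^2 - x^3  [12 crossings, <D> = -A^-18 + 3A^-14 - 3A^-10 + 4A^-6 - 4A^-2 + 3A^2 - 2A^6 + A^10, w = -2]
observation: Reidemeister moves carry D1 (10 crossings) to D2 (12)


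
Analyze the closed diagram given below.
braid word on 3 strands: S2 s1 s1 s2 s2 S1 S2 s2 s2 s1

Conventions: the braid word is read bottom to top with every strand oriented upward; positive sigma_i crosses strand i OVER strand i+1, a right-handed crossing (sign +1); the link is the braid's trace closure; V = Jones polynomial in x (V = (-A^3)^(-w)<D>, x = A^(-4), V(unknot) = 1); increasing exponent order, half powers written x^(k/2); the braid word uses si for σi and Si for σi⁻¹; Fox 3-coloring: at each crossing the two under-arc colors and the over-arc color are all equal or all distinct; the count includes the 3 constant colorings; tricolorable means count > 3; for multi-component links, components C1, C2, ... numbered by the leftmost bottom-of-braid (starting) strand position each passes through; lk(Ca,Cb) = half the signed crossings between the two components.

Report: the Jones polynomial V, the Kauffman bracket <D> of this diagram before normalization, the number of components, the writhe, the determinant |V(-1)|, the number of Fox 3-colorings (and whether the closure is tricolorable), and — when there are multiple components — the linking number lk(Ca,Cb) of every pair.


V = 2x - 2x^2 + 3x^3 - 3x^4 + 2x^5 - 2x^6 + x^7
<D> = A^-16 - 2A^-12 + 2A^-8 - 3A^-4 + 3 - 2A^4 + 2A^8 (w = +4)
1 component over 10 crossings, w = +4
9 Fox colorings among 3^10, |V(-1)| = 15: tricolorable
why: V spans 6 powers of x: at least 6 crossings in any diagram


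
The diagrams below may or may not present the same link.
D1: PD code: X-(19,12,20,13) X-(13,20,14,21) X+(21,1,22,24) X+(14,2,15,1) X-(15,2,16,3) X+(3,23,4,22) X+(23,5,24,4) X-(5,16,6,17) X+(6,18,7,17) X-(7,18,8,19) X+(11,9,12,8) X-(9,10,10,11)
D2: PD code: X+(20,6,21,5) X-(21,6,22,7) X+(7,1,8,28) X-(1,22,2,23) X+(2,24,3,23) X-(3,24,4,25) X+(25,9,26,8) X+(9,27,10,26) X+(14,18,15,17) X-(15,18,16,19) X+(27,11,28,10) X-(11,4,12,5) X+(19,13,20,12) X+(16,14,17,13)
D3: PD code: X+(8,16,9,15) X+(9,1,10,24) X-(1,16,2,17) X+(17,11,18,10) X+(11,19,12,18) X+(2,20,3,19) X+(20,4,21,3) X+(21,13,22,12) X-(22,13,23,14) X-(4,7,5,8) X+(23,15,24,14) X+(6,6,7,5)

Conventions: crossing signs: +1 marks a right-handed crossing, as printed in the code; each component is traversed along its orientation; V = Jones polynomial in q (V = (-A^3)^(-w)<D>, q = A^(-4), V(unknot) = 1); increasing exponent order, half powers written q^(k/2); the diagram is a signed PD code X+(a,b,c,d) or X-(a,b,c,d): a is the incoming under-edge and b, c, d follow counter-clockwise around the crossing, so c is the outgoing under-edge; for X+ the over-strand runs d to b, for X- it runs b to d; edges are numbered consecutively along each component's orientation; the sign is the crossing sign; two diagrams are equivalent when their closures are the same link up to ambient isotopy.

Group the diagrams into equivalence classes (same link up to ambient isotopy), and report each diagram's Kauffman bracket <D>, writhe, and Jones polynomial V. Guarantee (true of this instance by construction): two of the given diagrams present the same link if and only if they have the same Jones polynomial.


equivalence classes: {D1} | {D2} | {D3}
D1 (bracket -A^-12 + A^-8 - A^-4 + 3 - A^4 + A^8 - A^12; 12 crossings at w = 0): V = -q^-3 + q^-2 - q^-1 + 3 - q + q^2 - q^3
V(D2) = q^-1 - 1 + 2q - 2q^2 + 2q^3 - 2q^4 + q^5  (w +4, c 14, <D> = A^-8 - 2A^-4 + 2 - 2A^4 + 2A^8 - A^12 + A^16)
V(D3) = q^2 + 2q^4 - 2q^5 + q^6 - 2q^7 + q^8  (w +6, c 12, <D> = A^-14 - 2A^-10 + A^-6 - 2A^-2 + 2A^2 + A^10)
observation: 3 values of V(q) split the 3 diagrams


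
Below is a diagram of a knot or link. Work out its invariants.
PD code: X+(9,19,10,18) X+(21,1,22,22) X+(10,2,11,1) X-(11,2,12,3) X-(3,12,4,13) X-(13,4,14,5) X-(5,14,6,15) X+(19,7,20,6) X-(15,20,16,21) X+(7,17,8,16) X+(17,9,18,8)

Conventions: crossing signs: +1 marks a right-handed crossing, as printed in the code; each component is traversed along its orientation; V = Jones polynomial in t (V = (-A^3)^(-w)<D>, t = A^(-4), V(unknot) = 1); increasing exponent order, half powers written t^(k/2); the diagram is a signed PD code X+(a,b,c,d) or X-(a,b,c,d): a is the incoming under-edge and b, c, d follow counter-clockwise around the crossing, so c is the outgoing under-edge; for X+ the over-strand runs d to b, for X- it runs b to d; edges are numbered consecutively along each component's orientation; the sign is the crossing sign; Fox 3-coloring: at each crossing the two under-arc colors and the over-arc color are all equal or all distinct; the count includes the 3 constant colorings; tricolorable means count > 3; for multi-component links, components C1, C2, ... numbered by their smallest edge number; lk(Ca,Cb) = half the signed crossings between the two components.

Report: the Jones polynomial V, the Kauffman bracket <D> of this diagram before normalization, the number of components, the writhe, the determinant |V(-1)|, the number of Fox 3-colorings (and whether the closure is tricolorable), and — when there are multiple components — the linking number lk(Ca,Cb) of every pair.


V(t) = t^-4 - 2t^-3 + 3t^-2 - 4t^-1 + 5 - 4t + 3t^2 - 2t^3 + t^4
bracket: -A^-13 + 2A^-9 - 3A^-5 + 4A^-1 - 5A^3 + 4A^7 - 3A^11 + 2A^15 - A^19, w = +1
1 component, writhe +1, over 11 crossings
det 25, colorings 3 of 3^11 — not tricolorable
observation: det 25 = |V(-1)|; not divisible by 3, so not tricolorable


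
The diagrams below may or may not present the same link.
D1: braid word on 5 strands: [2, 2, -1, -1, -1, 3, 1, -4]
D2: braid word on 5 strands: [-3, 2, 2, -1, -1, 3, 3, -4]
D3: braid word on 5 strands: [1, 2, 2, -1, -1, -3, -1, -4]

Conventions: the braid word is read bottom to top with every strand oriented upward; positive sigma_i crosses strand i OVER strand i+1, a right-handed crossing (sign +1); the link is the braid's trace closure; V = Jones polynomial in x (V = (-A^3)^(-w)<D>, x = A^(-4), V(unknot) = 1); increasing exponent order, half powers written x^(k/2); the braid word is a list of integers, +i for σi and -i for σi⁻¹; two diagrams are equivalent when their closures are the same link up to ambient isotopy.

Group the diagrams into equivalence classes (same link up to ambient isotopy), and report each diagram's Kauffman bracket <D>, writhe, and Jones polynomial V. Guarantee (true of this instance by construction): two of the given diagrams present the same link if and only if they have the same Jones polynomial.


classes: {D1, D2, D3}
V(D1) = x^-2 + 2 + x^2  [8 crossings, <D> = A^-8 + 2 + A^8, w = 0]
V(D2) = x^-2 + 2 + x^2  [8 crossings, <D> = A^-8 + 2 + A^8, w = 0]
D3 (bracket A^-14 + 2A^-6 + A^2; 8 crossings at w = -2): V = x^-2 + 2 + x^2
note: all 3 diagrams share one V(x), hence one class


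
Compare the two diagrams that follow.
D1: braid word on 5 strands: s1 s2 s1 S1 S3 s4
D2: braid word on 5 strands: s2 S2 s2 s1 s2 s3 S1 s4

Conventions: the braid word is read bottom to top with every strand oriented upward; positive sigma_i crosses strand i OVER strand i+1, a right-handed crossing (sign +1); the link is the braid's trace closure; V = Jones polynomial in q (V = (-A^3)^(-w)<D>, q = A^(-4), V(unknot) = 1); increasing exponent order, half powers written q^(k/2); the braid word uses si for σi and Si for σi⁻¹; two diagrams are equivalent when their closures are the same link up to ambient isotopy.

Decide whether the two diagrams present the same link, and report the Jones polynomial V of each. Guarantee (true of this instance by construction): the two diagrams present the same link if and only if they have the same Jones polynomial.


equivalent: yes
D1 (bracket A^6; 6 crossings at w = +2): V = 1
D2 (bracket A^12; 8 crossings at w = +4): V = 1
key observation: one V(q) for all 2 diagrams — one class (guaranteed)


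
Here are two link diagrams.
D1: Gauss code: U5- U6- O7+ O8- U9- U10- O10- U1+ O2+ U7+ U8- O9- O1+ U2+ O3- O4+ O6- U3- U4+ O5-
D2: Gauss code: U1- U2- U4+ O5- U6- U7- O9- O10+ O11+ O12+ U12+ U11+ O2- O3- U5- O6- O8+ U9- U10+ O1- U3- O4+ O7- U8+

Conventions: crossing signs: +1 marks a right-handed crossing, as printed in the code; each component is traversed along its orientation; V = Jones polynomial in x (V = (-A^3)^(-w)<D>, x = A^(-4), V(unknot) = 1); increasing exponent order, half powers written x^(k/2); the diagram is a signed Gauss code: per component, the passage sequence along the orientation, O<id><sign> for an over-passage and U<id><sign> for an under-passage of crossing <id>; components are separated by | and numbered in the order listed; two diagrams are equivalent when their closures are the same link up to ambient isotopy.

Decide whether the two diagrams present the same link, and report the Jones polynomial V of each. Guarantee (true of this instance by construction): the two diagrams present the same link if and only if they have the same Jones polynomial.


equivalent: no
V(D1) = 1  (w -2, c 10, <D> = A^-6)
V(D2) = -x^-6 + x^-5 - x^-4 + 2x^-3 - x^-2 + x^-1  (w -2, c 12, <D> = A^-2 - A^2 + 2A^6 - A^10 + A^14 - A^18)
why: 2 classes among 2 diagrams; unequal V(x) rules out equality


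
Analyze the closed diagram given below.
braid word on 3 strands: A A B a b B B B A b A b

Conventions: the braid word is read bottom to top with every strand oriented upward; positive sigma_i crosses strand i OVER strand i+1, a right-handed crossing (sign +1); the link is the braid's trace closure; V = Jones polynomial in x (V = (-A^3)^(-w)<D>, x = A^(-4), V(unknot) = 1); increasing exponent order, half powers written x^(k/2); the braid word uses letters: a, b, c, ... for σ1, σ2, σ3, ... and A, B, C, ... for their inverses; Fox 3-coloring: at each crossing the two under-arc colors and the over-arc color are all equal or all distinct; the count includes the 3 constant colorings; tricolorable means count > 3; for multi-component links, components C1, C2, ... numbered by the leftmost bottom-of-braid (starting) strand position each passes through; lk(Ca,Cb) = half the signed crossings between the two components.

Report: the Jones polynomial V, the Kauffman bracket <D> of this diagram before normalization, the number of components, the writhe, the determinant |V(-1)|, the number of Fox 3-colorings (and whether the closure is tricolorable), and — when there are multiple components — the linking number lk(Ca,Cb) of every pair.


V = -x^-8 + 3x^-7 - 5x^-6 + 6x^-5 - 7x^-4 + 7x^-3 - 5x^-2 + 4x^-1 - 1
<D> = -A^-12 + 4A^-8 - 5A^-4 + 7 - 7A^4 + 6A^8 - 5A^12 + 3A^16 - A^20 (w = -4)
1 component over 12 crossings, w = -4
9 Fox colorings among 3^12, |V(-1)| = 39: tricolorable
why: w = -4 (over 12 crossings) is diagram-only; (-A^3)^(4) removes it from V


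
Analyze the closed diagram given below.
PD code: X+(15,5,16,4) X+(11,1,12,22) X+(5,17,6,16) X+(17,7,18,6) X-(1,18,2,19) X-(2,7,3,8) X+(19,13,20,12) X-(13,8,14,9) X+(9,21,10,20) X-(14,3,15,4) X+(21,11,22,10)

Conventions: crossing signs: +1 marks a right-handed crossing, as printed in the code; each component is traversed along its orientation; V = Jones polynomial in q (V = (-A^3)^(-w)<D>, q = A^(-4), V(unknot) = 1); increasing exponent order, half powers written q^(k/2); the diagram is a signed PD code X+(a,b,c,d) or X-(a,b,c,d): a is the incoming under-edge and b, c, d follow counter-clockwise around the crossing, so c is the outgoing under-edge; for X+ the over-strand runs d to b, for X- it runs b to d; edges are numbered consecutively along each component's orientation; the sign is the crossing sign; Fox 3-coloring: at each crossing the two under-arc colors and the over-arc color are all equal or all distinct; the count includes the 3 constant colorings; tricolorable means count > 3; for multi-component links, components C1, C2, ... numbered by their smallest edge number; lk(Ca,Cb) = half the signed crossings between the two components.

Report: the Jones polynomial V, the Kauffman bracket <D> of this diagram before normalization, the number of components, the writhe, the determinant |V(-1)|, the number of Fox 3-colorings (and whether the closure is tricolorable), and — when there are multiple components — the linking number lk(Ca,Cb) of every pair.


V = q + q^3 - q^4
<D> = A^-7 - A^-3 - A^5 (w = +3)
1 component over 11 crossings, w = +3
9 Fox colorings among 3^11, |V(-1)| = 3: tricolorable
why: the span of V is 3, forcing >= 3 crossings in any diagram


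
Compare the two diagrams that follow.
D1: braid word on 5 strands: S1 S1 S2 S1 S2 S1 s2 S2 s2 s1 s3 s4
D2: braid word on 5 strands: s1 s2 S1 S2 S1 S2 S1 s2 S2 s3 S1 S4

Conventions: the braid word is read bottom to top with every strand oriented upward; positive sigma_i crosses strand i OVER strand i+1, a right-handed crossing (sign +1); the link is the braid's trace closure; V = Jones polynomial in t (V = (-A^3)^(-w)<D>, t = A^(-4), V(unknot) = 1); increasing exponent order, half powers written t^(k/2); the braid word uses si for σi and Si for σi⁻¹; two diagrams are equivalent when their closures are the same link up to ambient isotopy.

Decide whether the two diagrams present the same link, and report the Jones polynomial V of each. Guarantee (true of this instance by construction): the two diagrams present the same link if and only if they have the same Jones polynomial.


same link: yes
V(D1) = t^-5 + 2t^-3 + t^-1  [12 crossings, <D> = A^-2 + 2A^6 + A^14, w = -2]
D2 (bracket A^-8 + 2 + A^8; 12 crossings at w = -4): V = t^-5 + 2t^-3 + t^-1
note: one V(t) for all 2 diagrams — one class (guaranteed)


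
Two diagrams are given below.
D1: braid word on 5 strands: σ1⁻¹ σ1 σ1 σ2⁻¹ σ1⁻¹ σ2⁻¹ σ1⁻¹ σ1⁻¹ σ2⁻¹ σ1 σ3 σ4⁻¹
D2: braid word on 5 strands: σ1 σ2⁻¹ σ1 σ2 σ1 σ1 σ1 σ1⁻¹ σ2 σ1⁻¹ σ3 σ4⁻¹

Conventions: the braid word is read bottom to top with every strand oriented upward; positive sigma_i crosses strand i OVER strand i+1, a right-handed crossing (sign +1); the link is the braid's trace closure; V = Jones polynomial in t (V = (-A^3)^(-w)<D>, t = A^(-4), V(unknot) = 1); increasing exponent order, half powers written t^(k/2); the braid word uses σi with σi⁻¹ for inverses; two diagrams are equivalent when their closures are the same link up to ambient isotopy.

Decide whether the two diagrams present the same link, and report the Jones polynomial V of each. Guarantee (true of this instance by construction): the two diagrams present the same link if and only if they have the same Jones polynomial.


equivalent: no
V(D1) = -t^-6 + t^-5 - t^-4 + 2t^-3 - t^-2 + t^-1  (w -4, c 12, <D> = A^-8 - A^-4 + 2 - A^4 + A^8 - A^12)
D2 (bracket -A^-4 + 1 + A^8; 12 crossings at w = +4): V = t + t^3 - t^4
why: V(t) takes 2 values over 2 diagrams, fixing the grouping


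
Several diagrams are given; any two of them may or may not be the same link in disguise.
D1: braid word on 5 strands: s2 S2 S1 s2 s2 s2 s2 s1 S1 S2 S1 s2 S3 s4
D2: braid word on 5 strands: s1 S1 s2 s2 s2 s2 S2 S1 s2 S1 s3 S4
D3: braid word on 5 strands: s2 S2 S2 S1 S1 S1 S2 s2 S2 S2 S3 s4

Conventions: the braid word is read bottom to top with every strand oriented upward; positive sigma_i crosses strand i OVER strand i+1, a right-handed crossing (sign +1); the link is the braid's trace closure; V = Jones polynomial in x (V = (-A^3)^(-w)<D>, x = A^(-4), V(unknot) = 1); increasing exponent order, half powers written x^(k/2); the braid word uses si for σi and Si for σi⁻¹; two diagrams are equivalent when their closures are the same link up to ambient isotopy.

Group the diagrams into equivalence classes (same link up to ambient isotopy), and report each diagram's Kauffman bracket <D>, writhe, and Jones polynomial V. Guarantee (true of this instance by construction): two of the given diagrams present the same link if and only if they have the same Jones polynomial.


classes: {D1, D2} | {D3}
V(D1) = x^-1 - 1 + 2x - 2x^2 + 2x^3 - 2x^4 + x^5  [14 crossings, <D> = A^-14 - 2A^-10 + 2A^-6 - 2A^-2 + 2A^2 - A^6 + A^10, w = +2]
V(D2) = x^-1 - 1 + 2x - 2x^2 + 2x^3 - 2x^4 + x^5  (w +2, c 12, <D> = A^-14 - 2A^-10 + 2A^-6 - 2A^-2 + 2A^2 - A^6 + A^10)
V(D3) = x^-8 - 2x^-7 + x^-6 - 2x^-5 + 2x^-4 + x^-2  (w -6, c 12, <D> = A^-10 + 2A^-2 - 2A^2 + A^6 - 2A^10 + A^14)
insight: comparing 3 Jones polynomials yields 2 groups


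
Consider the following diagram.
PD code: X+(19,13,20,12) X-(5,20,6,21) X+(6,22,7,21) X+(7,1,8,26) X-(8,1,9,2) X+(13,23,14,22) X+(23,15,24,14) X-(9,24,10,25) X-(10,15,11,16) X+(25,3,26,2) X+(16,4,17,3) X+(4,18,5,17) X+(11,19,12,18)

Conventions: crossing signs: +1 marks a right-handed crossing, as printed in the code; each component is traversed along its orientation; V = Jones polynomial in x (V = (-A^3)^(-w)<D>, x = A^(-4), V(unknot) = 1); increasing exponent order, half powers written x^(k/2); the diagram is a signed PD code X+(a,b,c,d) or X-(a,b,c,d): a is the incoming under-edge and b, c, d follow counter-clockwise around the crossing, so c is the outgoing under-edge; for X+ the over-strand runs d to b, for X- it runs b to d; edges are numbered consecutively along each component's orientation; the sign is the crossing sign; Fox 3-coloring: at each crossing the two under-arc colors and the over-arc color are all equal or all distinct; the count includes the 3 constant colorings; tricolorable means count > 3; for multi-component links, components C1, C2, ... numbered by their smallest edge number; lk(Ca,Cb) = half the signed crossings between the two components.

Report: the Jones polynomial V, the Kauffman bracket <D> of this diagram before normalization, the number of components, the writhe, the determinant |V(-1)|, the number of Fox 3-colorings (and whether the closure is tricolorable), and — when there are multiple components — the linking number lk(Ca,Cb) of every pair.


V = x^2 + x^4 - x^5 + x^6 - x^7
<D> = A^-13 - A^-9 + A^-5 - A^-1 - A^7 (w = +5)
1 component over 13 crossings, w = +5
3 Fox colorings among 3^13, |V(-1)| = 5: not tricolorable
why: |V(-1)| = 5: so not tricolorable, since 3 does not divide 5


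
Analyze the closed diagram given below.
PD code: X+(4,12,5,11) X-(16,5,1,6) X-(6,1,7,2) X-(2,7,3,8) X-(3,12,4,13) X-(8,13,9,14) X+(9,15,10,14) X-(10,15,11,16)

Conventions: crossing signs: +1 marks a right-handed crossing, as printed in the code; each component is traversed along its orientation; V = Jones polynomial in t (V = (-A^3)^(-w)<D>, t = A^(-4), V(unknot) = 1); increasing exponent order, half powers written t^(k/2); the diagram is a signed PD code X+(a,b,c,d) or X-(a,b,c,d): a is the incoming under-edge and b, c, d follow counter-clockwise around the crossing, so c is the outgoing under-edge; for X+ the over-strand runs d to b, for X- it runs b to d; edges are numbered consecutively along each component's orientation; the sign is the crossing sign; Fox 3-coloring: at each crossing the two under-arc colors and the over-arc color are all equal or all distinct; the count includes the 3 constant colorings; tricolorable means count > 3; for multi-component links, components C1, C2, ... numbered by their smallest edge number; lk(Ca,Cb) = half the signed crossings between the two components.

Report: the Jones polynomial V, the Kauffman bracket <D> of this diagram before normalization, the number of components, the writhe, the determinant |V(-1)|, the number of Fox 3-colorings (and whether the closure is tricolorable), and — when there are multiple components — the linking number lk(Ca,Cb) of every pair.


Jones polynomial: V(t) = -t^-4 + t^-3 + t^-1
<D> = A^-8 + 1 - A^4; writhe -4
components 1, writhe -4 (8 crossings)
3-colorings: 9 of 3^8, det 3 — tricolorable
note: V spans 3 powers of t: at least 3 crossings in any diagram


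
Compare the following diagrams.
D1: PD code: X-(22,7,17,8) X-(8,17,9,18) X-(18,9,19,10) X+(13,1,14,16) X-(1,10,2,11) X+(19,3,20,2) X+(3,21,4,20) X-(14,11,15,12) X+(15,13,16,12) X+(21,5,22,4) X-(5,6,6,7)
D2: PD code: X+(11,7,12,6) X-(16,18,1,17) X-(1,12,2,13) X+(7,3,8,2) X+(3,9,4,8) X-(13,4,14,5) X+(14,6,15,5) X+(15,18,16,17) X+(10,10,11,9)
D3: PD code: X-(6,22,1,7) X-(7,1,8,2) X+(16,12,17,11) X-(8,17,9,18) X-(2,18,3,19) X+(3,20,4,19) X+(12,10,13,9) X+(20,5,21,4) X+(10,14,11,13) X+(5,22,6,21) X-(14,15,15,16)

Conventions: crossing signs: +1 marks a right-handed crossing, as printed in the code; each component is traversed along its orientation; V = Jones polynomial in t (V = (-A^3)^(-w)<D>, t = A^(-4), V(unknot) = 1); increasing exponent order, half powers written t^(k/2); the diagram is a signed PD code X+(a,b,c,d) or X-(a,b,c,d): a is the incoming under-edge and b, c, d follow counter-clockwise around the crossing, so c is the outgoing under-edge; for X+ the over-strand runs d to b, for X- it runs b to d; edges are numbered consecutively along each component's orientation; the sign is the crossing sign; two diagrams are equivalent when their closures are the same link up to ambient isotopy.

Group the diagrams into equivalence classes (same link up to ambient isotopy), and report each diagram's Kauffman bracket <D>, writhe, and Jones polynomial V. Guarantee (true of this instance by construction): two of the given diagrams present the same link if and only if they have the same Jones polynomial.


classes: {D1} | {D2, D3}
V(D1) = -t^(-1/2) - t^(1/2)  [11 crossings, <D> = A^-5 + A^-1, w = -1]
V(D2) = -t^(1/2) - t^(3/2) - t^(5/2) + t^(9/2)  [9 crossings, <D> = -A^-9 + A^-1 + A^3 + A^7, w = +3]
D3 (bracket -A^-15 + A^-7 + A^-3 + A; 11 crossings at w = +1): V = -t^(1/2) - t^(3/2) - t^(5/2) + t^(9/2)
note: comparing 3 Jones polynomials yields 2 groups


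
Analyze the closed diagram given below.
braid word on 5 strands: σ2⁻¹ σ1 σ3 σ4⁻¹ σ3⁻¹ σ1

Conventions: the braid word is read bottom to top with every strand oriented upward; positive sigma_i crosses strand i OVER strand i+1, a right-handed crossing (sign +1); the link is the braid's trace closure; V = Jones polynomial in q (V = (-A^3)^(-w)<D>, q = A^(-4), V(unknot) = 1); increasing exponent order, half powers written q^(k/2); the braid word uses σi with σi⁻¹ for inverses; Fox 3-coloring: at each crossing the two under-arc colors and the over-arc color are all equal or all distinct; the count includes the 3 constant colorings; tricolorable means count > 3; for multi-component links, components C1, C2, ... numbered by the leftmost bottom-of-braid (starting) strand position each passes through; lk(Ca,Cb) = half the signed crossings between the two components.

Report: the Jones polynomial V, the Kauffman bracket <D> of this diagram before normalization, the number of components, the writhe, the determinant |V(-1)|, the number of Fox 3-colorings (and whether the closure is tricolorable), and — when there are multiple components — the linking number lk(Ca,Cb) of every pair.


Jones polynomial: V(q) = 1 + q + q^2 + q^3
<D> = A^-12 + A^-8 + A^-4 + 1; writhe 0
components 3, writhe 0 (6 crossings)
linking number lk(C1,C2) = +1
lk(C1,C3): 0
lk(C2,C3) = 0
3-colorings: 9 of 3^6, det 0 — tricolorable
note: w = 0 shifts under R1 moves; the (-A^3)^(0) factor cancels that in V


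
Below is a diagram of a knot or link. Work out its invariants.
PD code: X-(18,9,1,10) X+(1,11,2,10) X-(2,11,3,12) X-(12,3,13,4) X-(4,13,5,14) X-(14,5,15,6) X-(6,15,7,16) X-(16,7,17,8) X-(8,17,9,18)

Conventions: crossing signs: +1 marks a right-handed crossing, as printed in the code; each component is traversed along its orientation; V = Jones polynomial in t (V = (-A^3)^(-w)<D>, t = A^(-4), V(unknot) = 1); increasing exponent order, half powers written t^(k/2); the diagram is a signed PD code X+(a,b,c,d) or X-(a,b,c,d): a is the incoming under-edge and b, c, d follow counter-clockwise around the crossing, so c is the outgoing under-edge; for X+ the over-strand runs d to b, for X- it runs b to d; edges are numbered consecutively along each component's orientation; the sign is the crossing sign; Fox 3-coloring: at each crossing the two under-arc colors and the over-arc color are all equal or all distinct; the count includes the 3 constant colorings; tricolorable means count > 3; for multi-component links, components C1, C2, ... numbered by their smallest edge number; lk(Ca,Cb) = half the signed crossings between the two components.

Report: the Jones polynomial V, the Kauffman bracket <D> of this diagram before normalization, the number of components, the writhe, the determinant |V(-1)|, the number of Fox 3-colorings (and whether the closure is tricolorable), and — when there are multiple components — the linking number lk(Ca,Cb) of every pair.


V(t) = -t^-10 + t^-9 - t^-8 + t^-7 - t^-6 + t^-5 + t^-3
bracket: -A^-9 - A^-1 + A^3 - A^7 + A^11 - A^15 + A^19, w = -7
1 component, writhe -7, over 9 crossings
det 7, colorings 3 of 3^9 — not tricolorable
observation: w = -7 (over 9 crossings) is diagram-only; (-A^3)^(7) removes it from V


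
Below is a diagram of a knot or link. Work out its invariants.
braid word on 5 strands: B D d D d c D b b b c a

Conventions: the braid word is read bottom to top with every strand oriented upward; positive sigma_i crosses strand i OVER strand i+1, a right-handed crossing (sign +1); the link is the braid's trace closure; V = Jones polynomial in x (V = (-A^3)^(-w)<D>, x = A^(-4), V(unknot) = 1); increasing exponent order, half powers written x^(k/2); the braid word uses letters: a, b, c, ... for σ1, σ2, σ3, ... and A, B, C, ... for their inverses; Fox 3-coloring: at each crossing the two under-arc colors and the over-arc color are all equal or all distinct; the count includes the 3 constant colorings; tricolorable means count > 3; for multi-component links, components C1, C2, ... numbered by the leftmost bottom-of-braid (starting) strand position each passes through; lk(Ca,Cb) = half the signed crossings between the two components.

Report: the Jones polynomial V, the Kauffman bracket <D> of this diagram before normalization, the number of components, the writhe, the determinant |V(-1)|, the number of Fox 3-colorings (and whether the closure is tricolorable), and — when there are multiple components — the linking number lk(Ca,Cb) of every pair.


V = x - x^2 + 2x^3 - x^4 + x^5 - x^6
<D> = -A^-12 + A^-8 - A^-4 + 2 - A^4 + A^8 (w = +4)
1 component over 12 crossings, w = +4
3 Fox colorings among 3^12, |V(-1)| = 7: not tricolorable
why: w = +4 (over 12 crossings) is diagram-only; (-A^3)^(-4) removes it from V


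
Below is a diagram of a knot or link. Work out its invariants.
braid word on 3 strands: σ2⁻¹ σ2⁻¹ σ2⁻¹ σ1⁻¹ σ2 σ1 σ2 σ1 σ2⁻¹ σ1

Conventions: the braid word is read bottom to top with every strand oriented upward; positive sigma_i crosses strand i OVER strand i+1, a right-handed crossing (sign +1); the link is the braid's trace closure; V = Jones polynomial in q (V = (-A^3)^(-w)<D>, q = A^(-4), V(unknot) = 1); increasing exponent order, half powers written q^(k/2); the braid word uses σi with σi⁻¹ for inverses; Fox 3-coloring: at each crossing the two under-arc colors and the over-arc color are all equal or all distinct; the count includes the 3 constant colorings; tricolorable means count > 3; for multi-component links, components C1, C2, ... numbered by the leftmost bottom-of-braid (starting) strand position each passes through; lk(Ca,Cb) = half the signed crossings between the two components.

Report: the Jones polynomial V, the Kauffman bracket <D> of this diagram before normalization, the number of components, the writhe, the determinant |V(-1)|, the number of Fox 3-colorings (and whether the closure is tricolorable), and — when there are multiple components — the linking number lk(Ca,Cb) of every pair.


V(q) = -q^-3 + 2q^-2 - 2q^-1 + 3 - 2q + 2q^2 - q^3
bracket: -A^-12 + 2A^-8 - 2A^-4 + 3 - 2A^4 + 2A^8 - A^12, w = 0
1 component, writhe 0, over 10 crossings
det 13, colorings 3 of 3^10 — not tricolorable
observation: w = 0 shifts under R1 moves; the (-A^3)^(0) factor cancels that in V


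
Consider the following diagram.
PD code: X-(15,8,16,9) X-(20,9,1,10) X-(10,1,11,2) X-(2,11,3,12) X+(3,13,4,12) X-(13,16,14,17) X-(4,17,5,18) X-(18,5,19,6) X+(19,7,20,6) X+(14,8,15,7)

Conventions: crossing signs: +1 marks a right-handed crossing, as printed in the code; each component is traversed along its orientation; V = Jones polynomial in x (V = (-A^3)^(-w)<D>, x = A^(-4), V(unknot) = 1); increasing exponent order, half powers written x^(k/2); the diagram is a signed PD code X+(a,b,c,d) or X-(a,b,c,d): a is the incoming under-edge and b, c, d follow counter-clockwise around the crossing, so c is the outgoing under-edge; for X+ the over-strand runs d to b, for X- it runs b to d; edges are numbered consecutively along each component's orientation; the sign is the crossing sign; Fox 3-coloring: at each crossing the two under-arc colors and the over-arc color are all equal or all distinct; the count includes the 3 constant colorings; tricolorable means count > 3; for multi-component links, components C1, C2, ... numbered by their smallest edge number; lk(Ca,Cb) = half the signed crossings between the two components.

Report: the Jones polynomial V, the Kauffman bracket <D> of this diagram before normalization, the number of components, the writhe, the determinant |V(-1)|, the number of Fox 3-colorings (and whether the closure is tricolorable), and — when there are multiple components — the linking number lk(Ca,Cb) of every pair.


V = -x^-4 + x^-3 + x^-1
<D> = A^-8 + 1 - A^4 (w = -4)
1 component over 10 crossings, w = -4
9 Fox colorings among 3^10, |V(-1)| = 3: tricolorable
why: w = -4 (over 10 crossings) is diagram-only; (-A^3)^(4) removes it from V


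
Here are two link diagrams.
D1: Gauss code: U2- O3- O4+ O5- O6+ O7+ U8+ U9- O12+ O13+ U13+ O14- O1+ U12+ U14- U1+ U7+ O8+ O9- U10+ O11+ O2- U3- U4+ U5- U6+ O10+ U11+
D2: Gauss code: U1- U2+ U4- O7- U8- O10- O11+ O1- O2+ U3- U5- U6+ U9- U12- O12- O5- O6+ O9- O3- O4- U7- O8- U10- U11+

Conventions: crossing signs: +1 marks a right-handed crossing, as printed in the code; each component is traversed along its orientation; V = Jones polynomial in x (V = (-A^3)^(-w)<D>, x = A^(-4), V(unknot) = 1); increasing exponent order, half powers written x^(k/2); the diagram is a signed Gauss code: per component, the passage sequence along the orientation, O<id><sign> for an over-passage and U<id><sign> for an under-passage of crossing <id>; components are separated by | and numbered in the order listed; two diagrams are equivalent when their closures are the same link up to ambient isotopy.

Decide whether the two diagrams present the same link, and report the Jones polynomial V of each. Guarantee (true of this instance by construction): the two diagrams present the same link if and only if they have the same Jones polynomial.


equivalent: no
D1 (bracket A^12; 14 crossings at w = +4): V = 1
V(D2) = -x^-4 + x^-3 + x^-1  [12 crossings, <D> = A^-14 + A^-6 - A^-2, w = -6]
observation: comparing 2 Jones polynomials yields 2 groups


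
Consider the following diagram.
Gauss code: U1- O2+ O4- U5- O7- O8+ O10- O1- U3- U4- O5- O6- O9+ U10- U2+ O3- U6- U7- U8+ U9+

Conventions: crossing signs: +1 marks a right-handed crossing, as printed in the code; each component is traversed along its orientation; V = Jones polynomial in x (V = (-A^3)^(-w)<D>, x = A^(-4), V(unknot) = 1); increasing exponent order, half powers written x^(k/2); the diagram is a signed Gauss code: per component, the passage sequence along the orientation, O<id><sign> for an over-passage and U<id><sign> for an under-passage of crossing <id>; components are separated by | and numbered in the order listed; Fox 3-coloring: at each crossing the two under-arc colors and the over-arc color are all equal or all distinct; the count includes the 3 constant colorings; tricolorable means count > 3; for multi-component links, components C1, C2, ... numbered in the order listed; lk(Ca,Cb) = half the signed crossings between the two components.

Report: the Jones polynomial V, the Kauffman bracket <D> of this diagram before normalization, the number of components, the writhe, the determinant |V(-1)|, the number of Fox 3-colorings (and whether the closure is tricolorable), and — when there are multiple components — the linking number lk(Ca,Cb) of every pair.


V(x) = -x^-6 + x^-5 - x^-4 + 2x^-3 - x^-2 + x^-1
bracket: A^-8 - A^-4 + 2 - A^4 + A^8 - A^12, w = -4
1 component, writhe -4, over 10 crossings
det 7, colorings 3 of 3^10 — not tricolorable
observation: the span of V is 5, forcing >= 5 crossings in any diagram


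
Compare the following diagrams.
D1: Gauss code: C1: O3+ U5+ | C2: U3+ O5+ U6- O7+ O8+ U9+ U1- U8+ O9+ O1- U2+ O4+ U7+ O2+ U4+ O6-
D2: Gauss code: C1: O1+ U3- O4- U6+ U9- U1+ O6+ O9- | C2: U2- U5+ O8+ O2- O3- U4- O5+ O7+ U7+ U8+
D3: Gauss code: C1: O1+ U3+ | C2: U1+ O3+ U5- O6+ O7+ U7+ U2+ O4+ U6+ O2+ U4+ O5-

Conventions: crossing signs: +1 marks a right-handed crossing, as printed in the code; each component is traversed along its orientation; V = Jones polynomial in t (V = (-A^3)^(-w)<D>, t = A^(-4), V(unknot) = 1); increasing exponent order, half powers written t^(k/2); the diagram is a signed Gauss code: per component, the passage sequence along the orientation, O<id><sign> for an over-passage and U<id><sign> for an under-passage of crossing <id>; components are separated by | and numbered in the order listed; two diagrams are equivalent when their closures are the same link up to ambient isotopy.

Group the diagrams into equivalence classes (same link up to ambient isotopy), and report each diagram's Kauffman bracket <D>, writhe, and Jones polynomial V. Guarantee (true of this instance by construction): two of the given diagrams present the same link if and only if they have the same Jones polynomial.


grouping into links: {D1, D3} | {D2}
V(D1) = -t^(3/2) - 2t^(7/2) + t^(9/2) - t^(11/2) + t^(13/2)  (w +5, c 9, <D> = -A^-11 + A^-7 - A^-3 + 2A + A^9)
V(D2) = -t^(-5/2) - t^(-1/2)  [9 crossings, <D> = A^5 + A^13, w = +1]
V(D3) = -t^(3/2) - 2t^(7/2) + t^(9/2) - t^(11/2) + t^(13/2)  [7 crossings, <D> = -A^-11 + A^-7 - A^-3 + 2A + A^9, w = +5]
why: V(t) takes 2 values over 3 diagrams, fixing the grouping
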